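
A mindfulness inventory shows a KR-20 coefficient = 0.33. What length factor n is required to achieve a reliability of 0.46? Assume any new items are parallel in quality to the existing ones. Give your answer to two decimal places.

n = [0.46 × 0.67] / [0.33 × 0.54]
  = 0.3082 / 0.1782 = 1.7295

1.73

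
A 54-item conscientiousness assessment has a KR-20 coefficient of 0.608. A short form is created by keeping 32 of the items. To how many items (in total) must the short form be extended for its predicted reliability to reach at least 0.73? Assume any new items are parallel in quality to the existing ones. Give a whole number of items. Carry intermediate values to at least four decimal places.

95

Short-form reliability: n = 32/54 = 0.5926; r_32 = n·r/(1+(n−1)r) ≈ 0.4789
Length factor from the short form to reach 0.73: n' = 0.73(1 − 0.4789) / [0.4789(1 − 0.73)] ≈ 2.9420
Items = 2.9420 × 32 ≈ 94.14 → 95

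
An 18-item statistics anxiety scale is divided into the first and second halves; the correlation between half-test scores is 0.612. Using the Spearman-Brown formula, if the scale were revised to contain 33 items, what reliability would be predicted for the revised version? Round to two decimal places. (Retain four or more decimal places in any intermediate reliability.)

0.85

First correct the split-half correlation to full-test reliability: r_full = 2 × 0.612 / (1 + 0.612) ≈ 0.7593
Then adjust to 33 items: n = 33/18 = 1.8333
r_new = n·r_full / (1 + (n − 1)·r_full) = 1.3920 / 1.6327 ≈ 0.8526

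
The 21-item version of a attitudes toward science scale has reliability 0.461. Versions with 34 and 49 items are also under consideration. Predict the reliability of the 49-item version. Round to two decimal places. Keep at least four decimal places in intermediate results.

Only the ratio of lengths matters: n = 49/21 = 2.3333
r_{49} = n·r / (1 + (n − 1)·r) = 1.0757 / 1.6147 ≈ 0.6662

0.67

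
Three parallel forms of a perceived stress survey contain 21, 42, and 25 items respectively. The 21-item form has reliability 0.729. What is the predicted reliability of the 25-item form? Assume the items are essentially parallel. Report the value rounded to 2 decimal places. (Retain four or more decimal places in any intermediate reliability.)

0.76

The 42-item form is not needed; work directly from the 21-item form with n = 25/21 = 1.1905.
r_{25} = n·r / (1 + (n − 1)·r) = 0.8679 / 1.1389 ≈ 0.7621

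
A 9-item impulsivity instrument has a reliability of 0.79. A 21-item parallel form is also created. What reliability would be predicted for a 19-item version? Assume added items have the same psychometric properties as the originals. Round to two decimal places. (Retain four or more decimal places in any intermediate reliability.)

0.89

Only the ratio of lengths matters: n = 19/9 = 2.1111
r_{19} = n·r / (1 + (n − 1)·r) = 1.6678 / 1.8778 ≈ 0.8882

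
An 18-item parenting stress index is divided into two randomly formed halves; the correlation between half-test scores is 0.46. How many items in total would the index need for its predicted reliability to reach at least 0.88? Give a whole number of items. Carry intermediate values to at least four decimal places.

r_full = 2(0.46)/(1 + 0.46) = 0.6301
n = r_tgt(1 − r_full) / [r_full(1 − r_tgt)] = 0.88 × 0.3699 / (0.6301 × 0.12) ≈ 4.3050
Items = 4.3050 × 18 ≈ 77.49 → 78

78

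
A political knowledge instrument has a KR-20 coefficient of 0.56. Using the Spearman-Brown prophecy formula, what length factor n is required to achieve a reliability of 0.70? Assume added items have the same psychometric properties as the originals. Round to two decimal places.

1.83

n = 0.70(1 − 0.56) / [0.56(1 − 0.70)]
  = 0.3080 / 0.1680 = 1.8333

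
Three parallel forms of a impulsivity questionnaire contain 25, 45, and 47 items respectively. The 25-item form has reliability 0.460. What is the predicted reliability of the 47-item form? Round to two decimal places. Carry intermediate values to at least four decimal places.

Only the ratio of lengths matters: n = 47/25 = 1.8800
r_{47} = n·r / (1 + (n − 1)·r) = 0.8648 / 1.4048 ≈ 0.6156

0.62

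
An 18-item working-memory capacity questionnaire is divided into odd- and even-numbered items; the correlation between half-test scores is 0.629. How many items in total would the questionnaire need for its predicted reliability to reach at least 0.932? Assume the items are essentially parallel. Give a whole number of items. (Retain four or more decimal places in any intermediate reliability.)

r_full = 2(0.629)/(1 + 0.629) = 0.7723
Solve Spearman-Brown for n: n = 0.932(1 − 0.7723) / [0.7723(1 − 0.932)] = 4.0410
Required items = 4.0410 × 18 = 72.74, so 73 items.

73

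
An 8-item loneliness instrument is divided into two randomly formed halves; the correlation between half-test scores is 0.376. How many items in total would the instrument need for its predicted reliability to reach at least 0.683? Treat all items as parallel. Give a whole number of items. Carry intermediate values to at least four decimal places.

Corrected full-test reliability: r_full = 2 × 0.376 / (1 + 0.376) ≈ 0.5465
Solve Spearman-Brown for n: n = 0.683(1 − 0.5465) / [0.5465(1 − 0.683)] = 1.7879
Items = 1.7879 × 8 ≈ 14.30 → 15

15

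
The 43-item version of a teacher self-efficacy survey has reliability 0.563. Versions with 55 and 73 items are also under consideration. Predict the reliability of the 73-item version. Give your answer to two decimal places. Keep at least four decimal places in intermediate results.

0.69

The 55-item form is not needed; work directly from the 43-item form with n = 73/43 = 1.6977.
r_{73} = n·r / (1 + (n − 1)·r) = 0.9558 / 1.3928 ≈ 0.6862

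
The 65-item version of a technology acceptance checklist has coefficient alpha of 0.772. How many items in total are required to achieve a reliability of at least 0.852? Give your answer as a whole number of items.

111

n = 0.852(1 − 0.772) / [0.772(1 − 0.852)]
  = 0.194256 / 0.114256 = 1.7002
Items needed = n × 65 = 1.7002 × 65 ≈ 110.51 → round up to 111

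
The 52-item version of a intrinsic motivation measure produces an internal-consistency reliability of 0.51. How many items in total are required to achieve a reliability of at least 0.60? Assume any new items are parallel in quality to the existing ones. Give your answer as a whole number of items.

n = 0.60(1 − 0.51) / [0.51(1 − 0.60)]
  = 0.2940 / 0.2040 = 1.4412
So the test needs 1.4412 × 52 ≈ 74.94 items; rounding up, 75.

75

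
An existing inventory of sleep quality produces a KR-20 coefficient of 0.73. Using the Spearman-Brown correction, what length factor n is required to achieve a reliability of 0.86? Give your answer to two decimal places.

Invert Spearman-Brown to solve for n:
n = r_target (1 − r_old) / [ r_old (1 − r_target) ]
n = [0.86 × 0.27] / [0.73 × 0.14]
  = 0.2322 / 0.1022 = 2.2720

2.27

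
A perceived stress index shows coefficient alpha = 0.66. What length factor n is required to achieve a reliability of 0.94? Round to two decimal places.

8.07

n = 0.94(1 − 0.66) / [0.66(1 − 0.94)]
  = 0.3196 / 0.0396 = 8.0707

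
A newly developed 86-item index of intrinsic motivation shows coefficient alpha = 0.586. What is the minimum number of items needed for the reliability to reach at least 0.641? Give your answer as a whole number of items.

109

Invert Spearman-Brown to solve for n:
n = r_target (1 − r_old) / [ r_old (1 − r_target) ]
n = [0.641 × 0.414] / [0.586 × 0.359]
  = 0.265374 / 0.210374 = 1.2614
1.2614 × 86 = 108.48 → 109 items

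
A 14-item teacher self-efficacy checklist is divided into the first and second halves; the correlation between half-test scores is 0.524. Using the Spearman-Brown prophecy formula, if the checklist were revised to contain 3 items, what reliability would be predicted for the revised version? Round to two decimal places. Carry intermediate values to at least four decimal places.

Full-test reliability from the split-half r: r_full = 2(0.524)/(1 + 0.524) = 0.6877
Then adjust to 3 items: n = 3/14 = 0.2143
r_new = n·r_full / (1 + (n − 1)·r_full) = 0.1474 / 0.4597 ≈ 0.3206

0.32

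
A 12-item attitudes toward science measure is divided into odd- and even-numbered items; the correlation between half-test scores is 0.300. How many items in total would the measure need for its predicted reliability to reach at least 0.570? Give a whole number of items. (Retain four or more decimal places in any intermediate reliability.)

r_full = 2(0.300)/(1 + 0.300) = 0.4615
Solve Spearman-Brown for n: n = 0.570(1 − 0.4615) / [0.4615(1 − 0.570)] = 1.5468
Required items = 1.5468 × 12 = 18.56, so 19 items.

19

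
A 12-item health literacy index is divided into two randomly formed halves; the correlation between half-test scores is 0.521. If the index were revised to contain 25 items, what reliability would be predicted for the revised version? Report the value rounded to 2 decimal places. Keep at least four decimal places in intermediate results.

Full-test reliability from the split-half r: r_full = 2(0.521)/(1 + 0.521) = 0.6851
Length factor from 12 to 25 items: n = 25/12 = 2.0833
r_new = n·r_full / (1 + (n − 1)·r_full) = 1.4273 / 1.7422 ≈ 0.8193

0.82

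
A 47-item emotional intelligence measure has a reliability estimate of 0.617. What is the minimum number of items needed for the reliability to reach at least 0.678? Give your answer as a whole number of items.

62

n = [0.678 × 0.383] / [0.617 × 0.322]
n = 0.259674 / 0.198674 ≈ 1.3070
Items needed = n × 47 = 1.3070 × 47 ≈ 61.43 → round up to 62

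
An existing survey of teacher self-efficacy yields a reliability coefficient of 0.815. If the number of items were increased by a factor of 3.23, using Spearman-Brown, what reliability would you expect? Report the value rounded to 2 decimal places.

0.93

Spearman-Brown: r_new = n·r / (1 + (n − 1)·r)
r_new = (3.23 × 0.815) / (1 + (3.23 − 1) × 0.815)
     = 2.6324 / 2.8175 = 0.9343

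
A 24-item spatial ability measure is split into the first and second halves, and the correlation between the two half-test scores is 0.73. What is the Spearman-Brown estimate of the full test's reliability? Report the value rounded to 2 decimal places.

The full test is twice the length of either half (n = 2).
r_full = 2r_hh / (1 + r_hh) = 2 × 0.73 / (1 + 0.73)
r_full = 1.4600 / 1.7300 ≈ 0.8439

0.84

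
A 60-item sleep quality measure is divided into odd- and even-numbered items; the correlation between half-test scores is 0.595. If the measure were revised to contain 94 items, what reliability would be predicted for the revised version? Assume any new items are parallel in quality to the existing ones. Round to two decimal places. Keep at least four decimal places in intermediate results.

Full-test reliability from the split-half r: r_full = 2(0.595)/(1 + 0.595) = 0.7461
Length factor from 60 to 94 items: n = 94/60 = 1.5667
r_new = n·r_full / (1 + (n − 1)·r_full) = 1.1689 / 1.4228 ≈ 0.8215

0.82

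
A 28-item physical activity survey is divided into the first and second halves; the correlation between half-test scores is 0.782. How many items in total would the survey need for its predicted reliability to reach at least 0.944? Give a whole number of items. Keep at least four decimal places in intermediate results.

Corrected full-test reliability: r_full = 2 × 0.782 / (1 + 0.782) ≈ 0.8777
n = r_tgt(1 − r_full) / [r_full(1 − r_tgt)] = 0.944 × 0.1223 / (0.8777 × 0.056) ≈ 2.3489
Items = 2.3489 × 28 ≈ 65.77 → 66

66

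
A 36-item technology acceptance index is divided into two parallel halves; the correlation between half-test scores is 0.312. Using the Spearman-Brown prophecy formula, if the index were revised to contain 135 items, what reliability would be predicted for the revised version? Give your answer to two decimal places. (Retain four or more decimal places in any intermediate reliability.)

Spearman-Brown correction (n = 2): r_full = 2·0.312/(1 + 0.312) = 0.4756
Length factor from 36 to 135 items: n = 135/36 = 3.7500
r_new = n·r_full / (1 + (n − 1)·r_full) = 1.7835 / 2.3079 ≈ 0.7728

0.77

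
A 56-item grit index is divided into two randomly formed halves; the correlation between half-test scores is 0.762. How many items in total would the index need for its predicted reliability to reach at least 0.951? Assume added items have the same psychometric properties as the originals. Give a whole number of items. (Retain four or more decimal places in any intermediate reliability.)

r_full = 2(0.762)/(1 + 0.762) = 0.8649
Solve Spearman-Brown for n: n = 0.951(1 − 0.8649) / [0.8649(1 − 0.951)] = 3.0316
Items = 3.0316 × 56 ≈ 169.77 → 170

170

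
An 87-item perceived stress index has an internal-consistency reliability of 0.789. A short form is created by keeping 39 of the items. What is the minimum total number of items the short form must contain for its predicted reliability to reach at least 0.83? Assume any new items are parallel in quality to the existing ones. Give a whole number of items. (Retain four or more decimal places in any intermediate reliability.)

First, r for the 39-item form: n = 39/87 = 0.4483, so r_39 = 0.4483·0.789/(1 + (0.4483 − 1)·0.789) = 0.6264
Length factor from the short form to reach 0.83: n' = 0.83(1 − 0.6264) / [0.6264(1 − 0.83)] ≈ 2.9120
Total items = 2.9120 × 39 = 113.57, rounded up to 114.

114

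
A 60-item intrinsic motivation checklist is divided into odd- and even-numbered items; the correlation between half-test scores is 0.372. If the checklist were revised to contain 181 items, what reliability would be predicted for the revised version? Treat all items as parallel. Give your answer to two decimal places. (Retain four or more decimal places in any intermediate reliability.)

0.78

Full-test reliability from the split-half r: r_full = 2(0.372)/(1 + 0.372) = 0.5423
Then adjust to 181 items: n = 181/60 = 3.0167
r_new = n·r_full / (1 + (n − 1)·r_full) = 1.6360 / 2.0937 ≈ 0.7814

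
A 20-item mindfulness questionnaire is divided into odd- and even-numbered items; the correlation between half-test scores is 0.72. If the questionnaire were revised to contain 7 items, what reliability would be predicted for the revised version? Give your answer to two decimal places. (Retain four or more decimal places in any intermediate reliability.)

Spearman-Brown correction (n = 2): r_full = 2·0.72/(1 + 0.72) = 0.8372
Then adjust to 7 items: n = 7/20 = 0.3500
r_new = n·r_full / (1 + (n − 1)·r_full) = 0.2930 / 0.4558 ≈ 0.6428

0.64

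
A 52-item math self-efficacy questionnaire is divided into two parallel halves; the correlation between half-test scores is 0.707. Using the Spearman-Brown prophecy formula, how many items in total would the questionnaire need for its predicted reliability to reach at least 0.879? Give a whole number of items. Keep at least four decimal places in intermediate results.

r_full = 2(0.707)/(1 + 0.707) = 0.8284
n = r_tgt(1 − r_full) / [r_full(1 − r_tgt)] = 0.879 × 0.1716 / (0.8284 × 0.121) ≈ 1.5048
Items = 1.5048 × 52 ≈ 78.25 → 79

79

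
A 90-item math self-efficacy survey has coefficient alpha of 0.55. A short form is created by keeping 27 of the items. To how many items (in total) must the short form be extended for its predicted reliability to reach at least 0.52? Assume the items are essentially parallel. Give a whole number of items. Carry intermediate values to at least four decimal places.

80

Short-form reliability: n = 27/90 = 0.3000; r_27 = n·r/(1+(n−1)r) ≈ 0.2683
Then solve for n' with r_old = 0.2683, r_target = 0.52: n' = 0.52(1 − 0.2683)/[0.2683(1 − 0.52)] = 2.9544
Items = 2.9544 × 27 ≈ 79.77 → 80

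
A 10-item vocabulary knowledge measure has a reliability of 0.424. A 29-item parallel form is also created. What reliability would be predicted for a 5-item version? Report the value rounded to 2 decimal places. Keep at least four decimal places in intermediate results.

Only the ratio of lengths matters: n = 5/10 = 0.5000
r_{5} = n·r / (1 + (n − 1)·r) = 0.2120 / 0.7880 ≈ 0.2690

0.27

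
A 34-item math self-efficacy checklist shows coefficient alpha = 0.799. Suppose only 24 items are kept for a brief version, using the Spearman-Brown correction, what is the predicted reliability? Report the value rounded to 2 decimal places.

0.74

Length ratio n = 24/34 = 0.7059
r_new = (0.7059 × 0.799) / (1 + (0.7059 − 1) × 0.799)
     = 0.5640 / 0.7650 = 0.7373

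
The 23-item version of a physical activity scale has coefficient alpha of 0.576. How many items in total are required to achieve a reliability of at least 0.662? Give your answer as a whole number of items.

34

Spearman-Brown solved for the length factor n:
n = r_target (1 − r_old) / [ r_old (1 − r_target) ]
n = [0.662 × 0.424] / [0.576 × 0.338]
n = 0.280688 / 0.194688 ≈ 1.4417
Items needed = n × 23 = 1.4417 × 23 ≈ 33.16 → round up to 34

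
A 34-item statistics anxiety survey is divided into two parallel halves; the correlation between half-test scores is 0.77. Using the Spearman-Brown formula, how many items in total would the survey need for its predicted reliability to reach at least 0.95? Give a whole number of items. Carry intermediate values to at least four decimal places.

r_full = 2(0.77)/(1 + 0.77) = 0.8701
n = r_tgt(1 − r_full) / [r_full(1 − r_tgt)] = 0.95 × 0.1299 / (0.8701 × 0.05) ≈ 2.8366
Items = 2.8366 × 34 ≈ 96.44 → 97

97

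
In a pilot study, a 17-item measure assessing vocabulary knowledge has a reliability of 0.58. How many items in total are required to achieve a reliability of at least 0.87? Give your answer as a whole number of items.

83

n = [0.87 × 0.42] / [0.58 × 0.13]
  = 0.3654 / 0.0754 = 4.8462
4.8462 × 17 = 82.39 → 83 items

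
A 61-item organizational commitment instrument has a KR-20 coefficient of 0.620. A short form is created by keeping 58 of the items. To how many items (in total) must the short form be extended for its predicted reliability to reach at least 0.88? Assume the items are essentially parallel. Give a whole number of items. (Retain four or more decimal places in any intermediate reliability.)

275

First, r for the 58-item form: n = 58/61 = 0.9508, so r_58 = 0.9508·0.620/(1 + (0.9508 − 1)·0.620) = 0.6080
Length factor from the short form to reach 0.88: n' = 0.88(1 − 0.6080) / [0.6080(1 − 0.88)] ≈ 4.7281
Total items = 4.7281 × 58 = 274.23, rounded up to 275.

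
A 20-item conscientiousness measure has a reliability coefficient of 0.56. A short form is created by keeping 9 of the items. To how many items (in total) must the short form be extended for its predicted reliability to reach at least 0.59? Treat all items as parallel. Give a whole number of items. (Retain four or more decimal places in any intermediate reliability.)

Short-form reliability: n = 9/20 = 0.4500; r_9 = n·r/(1+(n−1)r) ≈ 0.3642
Length factor from the short form to reach 0.59: n' = 0.59(1 − 0.3642) / [0.3642(1 − 0.59)] ≈ 2.5122
Items = 2.5122 × 9 ≈ 22.61 → 23

23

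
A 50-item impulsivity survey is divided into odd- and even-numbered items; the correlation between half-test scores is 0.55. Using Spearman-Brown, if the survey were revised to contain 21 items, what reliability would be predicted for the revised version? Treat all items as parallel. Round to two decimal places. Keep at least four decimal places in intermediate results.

0.51

Full-test reliability from the split-half r: r_full = 2(0.55)/(1 + 0.55) = 0.7097
Length factor from 50 to 21 items: n = 21/50 = 0.4200
r_new = n·r_full / (1 + (n − 1)·r_full) = 0.2981 / 0.5884 ≈ 0.5066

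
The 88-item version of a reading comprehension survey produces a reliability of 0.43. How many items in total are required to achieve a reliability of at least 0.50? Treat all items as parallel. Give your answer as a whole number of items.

117

Spearman-Brown solved for the length factor n:
n = r*(1 − r) / [ r (1 − r*) ]
n = 0.50 × (1 − 0.43) / [ 0.43 × (1 − 0.50) ]
  = 0.2850 / 0.2150 = 1.3256
So the test needs 1.3256 × 88 ≈ 116.65 items; rounding up, 117.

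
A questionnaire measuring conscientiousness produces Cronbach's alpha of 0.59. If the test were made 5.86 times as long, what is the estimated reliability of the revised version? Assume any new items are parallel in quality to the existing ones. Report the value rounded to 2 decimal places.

r_new = 5.86·0.59 / [1 + (5.86 − 1)·0.59]
r_new = 3.4574 / 3.8674 ≈ 0.8940

0.89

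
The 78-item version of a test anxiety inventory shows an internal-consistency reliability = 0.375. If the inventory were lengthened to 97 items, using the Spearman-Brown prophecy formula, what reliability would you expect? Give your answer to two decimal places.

The new length is 97/78 = 1.2436 times the old.
By Spearman-Brown, r_new = n r / (1 + (n − 1) r).
r_new = (1.2436 × 0.375) / (1 + (1.2436 − 1) × 0.375)
r_new = 0.4664 / 1.0914 ≈ 0.4273

0.43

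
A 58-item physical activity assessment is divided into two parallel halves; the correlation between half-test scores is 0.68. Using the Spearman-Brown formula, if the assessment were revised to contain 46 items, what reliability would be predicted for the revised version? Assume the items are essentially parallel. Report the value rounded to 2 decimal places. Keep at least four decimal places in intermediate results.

First correct the split-half correlation to full-test reliability: r_full = 2 × 0.68 / (1 + 0.68) ≈ 0.8095
Then adjust to 46 items: n = 46/58 = 0.7931
r_new = n·r_full / (1 + (n − 1)·r_full) = 0.6420 / 0.8325 ≈ 0.7712

0.77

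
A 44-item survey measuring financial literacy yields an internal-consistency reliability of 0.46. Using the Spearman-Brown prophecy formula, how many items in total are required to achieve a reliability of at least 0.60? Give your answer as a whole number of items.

n = [0.60 × 0.54] / [0.46 × 0.40]
  = 0.3240 / 0.1840 = 1.7609
1.7609 × 44 = 77.48 → 78 items

78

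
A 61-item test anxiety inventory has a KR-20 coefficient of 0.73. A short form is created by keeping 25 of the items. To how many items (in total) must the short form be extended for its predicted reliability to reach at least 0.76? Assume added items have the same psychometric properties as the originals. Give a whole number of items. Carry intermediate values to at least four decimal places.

72

First, r for the 25-item form: n = 25/61 = 0.4098, so r_25 = 0.4098·0.73/(1 + (0.4098 − 1)·0.73) = 0.5256
Length factor from the short form to reach 0.76: n' = 0.76(1 − 0.5256) / [0.5256(1 − 0.76)] ≈ 2.8582
Total items = 2.8582 × 25 = 71.45, rounded up to 72.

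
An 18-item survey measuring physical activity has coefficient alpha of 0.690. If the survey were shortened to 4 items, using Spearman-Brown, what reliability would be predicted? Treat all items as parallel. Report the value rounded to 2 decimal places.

0.33

The new length is 4/18 = 0.2222 times the old.
Spearman-Brown: r_new = n·r / (1 + (n − 1)·r)
r_new = 0.2222·0.690 / [1 + (0.2222 − 1)·0.690]
r_new = 0.1533 / 0.4633 ≈ 0.3309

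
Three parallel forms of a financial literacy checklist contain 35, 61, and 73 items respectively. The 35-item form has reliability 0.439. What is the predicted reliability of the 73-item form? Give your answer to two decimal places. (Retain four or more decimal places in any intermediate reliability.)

0.62

The 61-item form is not needed; work directly from the 35-item form with n = 73/35 = 2.0857.
r_{73} = n·r / (1 + (n − 1)·r) = 0.9156 / 1.4766 ≈ 0.6201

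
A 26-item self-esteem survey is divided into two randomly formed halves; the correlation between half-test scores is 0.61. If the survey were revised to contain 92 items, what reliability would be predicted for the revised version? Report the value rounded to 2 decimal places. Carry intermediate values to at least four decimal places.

Full-test reliability from the split-half r: r_full = 2(0.61)/(1 + 0.61) = 0.7578
Length factor from 26 to 92 items: n = 92/26 = 3.5385
r_new = n·r_full / (1 + (n − 1)·r_full) = 2.6815 / 2.9237 ≈ 0.9172

0.92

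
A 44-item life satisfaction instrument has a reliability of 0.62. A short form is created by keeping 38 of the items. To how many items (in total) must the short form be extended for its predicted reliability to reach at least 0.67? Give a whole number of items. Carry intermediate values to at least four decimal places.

First, r for the 38-item form: n = 38/44 = 0.8636, so r_38 = 0.8636·0.62/(1 + (0.8636 − 1)·0.62) = 0.5849
Length factor from the short form to reach 0.67: n' = 0.67(1 − 0.5849) / [0.5849(1 − 0.67)] ≈ 1.4409
Total items = 1.4409 × 38 = 54.75, rounded up to 55.

55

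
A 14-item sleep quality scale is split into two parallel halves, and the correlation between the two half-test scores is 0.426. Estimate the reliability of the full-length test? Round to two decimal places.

0.60

The full test is twice the length of either half (n = 2).
r_full = 2r_hh / (1 + r_hh) = 2 × 0.426 / (1 + 0.426)
       = 0.8520 / 1.4260 = 0.5975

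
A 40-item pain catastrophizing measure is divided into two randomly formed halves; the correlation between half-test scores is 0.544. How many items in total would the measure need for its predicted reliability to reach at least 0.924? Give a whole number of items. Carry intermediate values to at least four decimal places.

Corrected full-test reliability: r_full = 2 × 0.544 / (1 + 0.544) ≈ 0.7047
n = r_tgt(1 − r_full) / [r_full(1 − r_tgt)] = 0.924 × 0.2953 / (0.7047 × 0.076) ≈ 5.0947
Items = 5.0947 × 40 ≈ 203.79 → 204

204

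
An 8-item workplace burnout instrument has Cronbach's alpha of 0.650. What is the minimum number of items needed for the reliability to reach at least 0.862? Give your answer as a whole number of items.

n = [0.862 × 0.350] / [0.650 × 0.138]
n = 0.301700 / 0.089700 ≈ 3.3634
3.3634 × 8 = 26.91 → 27 items

27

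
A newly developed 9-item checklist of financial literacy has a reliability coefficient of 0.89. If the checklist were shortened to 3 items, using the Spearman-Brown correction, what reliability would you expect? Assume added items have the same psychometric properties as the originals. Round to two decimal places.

The new length is 3/9 = 0.3333 times the old.
Spearman-Brown: r_new = n·r / (1 + (n − 1)·r)
r_new = (0.3333 × 0.89) / (1 + (0.3333 − 1) × 0.89)
     = 0.2966 / 0.4066 = 0.7295

0.73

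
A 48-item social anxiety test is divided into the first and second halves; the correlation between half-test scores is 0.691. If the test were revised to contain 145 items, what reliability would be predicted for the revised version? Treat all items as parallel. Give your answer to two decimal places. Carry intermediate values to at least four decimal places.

0.93

Full-test reliability from the split-half r: r_full = 2(0.691)/(1 + 0.691) = 0.8173
Length factor from 48 to 145 items: n = 145/48 = 3.0208
r_new = n·r_full / (1 + (n − 1)·r_full) = 2.4689 / 2.6516 ≈ 0.9311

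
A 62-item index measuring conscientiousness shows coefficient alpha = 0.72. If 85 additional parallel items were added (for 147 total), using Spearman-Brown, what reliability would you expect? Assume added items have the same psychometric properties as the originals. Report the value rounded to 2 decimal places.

n = 147/62 = 2.371
Apply the Spearman-Brown prophecy formula, r' = nr / [1 + (n − 1)r]:
r_new = (2.371 × 0.72) / (1 + (2.371 − 1) × 0.72)
     = 1.7071 / 1.9871 = 0.8591

0.86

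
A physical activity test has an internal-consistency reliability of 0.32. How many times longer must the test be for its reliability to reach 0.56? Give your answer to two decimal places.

2.70

n = [0.56 × 0.68] / [0.32 × 0.44]
  = 0.3808 / 0.1408 = 2.7045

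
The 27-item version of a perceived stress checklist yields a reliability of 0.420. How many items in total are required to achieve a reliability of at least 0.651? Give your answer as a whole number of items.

70

Spearman-Brown solved for the length factor n:
n = r*(1 − r) / [ r (1 − r*) ]
n = [0.651 × 0.580] / [0.420 × 0.349]
  = 0.377580 / 0.146580 = 2.5759
So the test needs 2.5759 × 27 ≈ 69.55 items; rounding up, 70.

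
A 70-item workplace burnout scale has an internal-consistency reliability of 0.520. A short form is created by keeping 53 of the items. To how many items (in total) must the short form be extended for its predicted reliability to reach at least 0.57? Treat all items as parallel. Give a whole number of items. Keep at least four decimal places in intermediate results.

Short-form reliability: n = 53/70 = 0.7571; r_53 = n·r/(1+(n−1)r) ≈ 0.4506
Length factor from the short form to reach 0.57: n' = 0.57(1 − 0.4506) / [0.4506(1 − 0.57)] ≈ 1.6162
Total items = 1.6162 × 53 = 85.66, rounded up to 86.

86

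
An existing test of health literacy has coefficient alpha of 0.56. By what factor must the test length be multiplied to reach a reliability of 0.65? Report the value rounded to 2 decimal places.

1.46

Rearranging the Spearman-Brown formula for n,
n = r*(1 − r) / [ r (1 − r*) ]
n = 0.65(1 − 0.56) / [0.56(1 − 0.65)]
n = 0.2860 / 0.1960 ≈ 1.4592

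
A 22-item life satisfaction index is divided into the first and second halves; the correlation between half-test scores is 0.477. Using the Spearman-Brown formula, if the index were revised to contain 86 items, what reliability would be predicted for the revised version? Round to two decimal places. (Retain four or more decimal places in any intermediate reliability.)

0.88

First correct the split-half correlation to full-test reliability: r_full = 2 × 0.477 / (1 + 0.477) ≈ 0.6459
Then adjust to 86 items: n = 86/22 = 3.9091
r_new = n·r_full / (1 + (n − 1)·r_full) = 2.5249 / 2.8790 ≈ 0.8770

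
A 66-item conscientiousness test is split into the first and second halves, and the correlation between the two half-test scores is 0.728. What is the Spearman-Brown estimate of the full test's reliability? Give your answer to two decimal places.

0.84

r_full = 2(0.728) / (1 + 0.728)
r_full = 1.4560 / 1.7280 ≈ 0.8426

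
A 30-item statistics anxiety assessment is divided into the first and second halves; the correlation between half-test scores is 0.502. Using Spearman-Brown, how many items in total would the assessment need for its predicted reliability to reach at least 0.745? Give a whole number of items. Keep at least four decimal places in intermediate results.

Corrected full-test reliability: r_full = 2 × 0.502 / (1 + 0.502) ≈ 0.6684
n = r_tgt(1 − r_full) / [r_full(1 − r_tgt)] = 0.745 × 0.3316 / (0.6684 × 0.255) ≈ 1.4494
Required items = 1.4494 × 30 = 43.48, so 44 items.

44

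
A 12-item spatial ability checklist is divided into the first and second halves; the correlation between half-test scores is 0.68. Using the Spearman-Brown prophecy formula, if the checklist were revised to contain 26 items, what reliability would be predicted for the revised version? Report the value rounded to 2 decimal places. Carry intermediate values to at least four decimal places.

0.90

First correct the split-half correlation to full-test reliability: r_full = 2 × 0.68 / (1 + 0.68) ≈ 0.8095
Length factor from 12 to 26 items: n = 26/12 = 2.1667
r_new = n·r_full / (1 + (n − 1)·r_full) = 1.7539 / 1.9444 ≈ 0.9020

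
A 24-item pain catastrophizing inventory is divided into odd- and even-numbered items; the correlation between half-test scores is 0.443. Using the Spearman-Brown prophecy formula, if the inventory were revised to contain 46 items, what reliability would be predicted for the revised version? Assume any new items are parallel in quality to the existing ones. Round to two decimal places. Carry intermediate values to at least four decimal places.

0.75

First correct the split-half correlation to full-test reliability: r_full = 2 × 0.443 / (1 + 0.443) ≈ 0.6140
Then adjust to 46 items: n = 46/24 = 1.9167
r_new = n·r_full / (1 + (n − 1)·r_full) = 1.1769 / 1.5629 ≈ 0.7530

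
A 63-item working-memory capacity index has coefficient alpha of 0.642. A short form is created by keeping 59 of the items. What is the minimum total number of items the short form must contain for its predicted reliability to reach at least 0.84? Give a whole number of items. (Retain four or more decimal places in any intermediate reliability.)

185

Short-form reliability: n = 59/63 = 0.9365; r_59 = n·r/(1+(n−1)r) ≈ 0.6268
Length factor from the short form to reach 0.84: n' = 0.84(1 − 0.6268) / [0.6268(1 − 0.84)] ≈ 3.1259
Total items = 3.1259 × 59 = 184.43, rounded up to 185.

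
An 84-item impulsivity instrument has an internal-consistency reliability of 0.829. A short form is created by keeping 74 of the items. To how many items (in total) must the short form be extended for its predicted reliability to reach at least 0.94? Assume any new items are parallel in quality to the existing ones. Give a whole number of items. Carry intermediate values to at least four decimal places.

272

First, r for the 74-item form: n = 74/84 = 0.8810, so r_74 = 0.8810·0.829/(1 + (0.8810 − 1)·0.829) = 0.8103
Length factor from the short form to reach 0.94: n' = 0.94(1 − 0.8103) / [0.8103(1 − 0.94)] ≈ 3.6677
Items = 3.6677 × 74 ≈ 271.41 → 272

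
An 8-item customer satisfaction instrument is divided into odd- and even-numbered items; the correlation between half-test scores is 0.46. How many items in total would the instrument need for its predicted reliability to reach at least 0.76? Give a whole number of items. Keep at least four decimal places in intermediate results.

15

r_full = 2(0.46)/(1 + 0.46) = 0.6301
n = r_tgt(1 − r_full) / [r_full(1 − r_tgt)] = 0.76 × 0.3699 / (0.6301 × 0.24) ≈ 1.8590
Required items = 1.8590 × 8 = 14.87, so 15 items.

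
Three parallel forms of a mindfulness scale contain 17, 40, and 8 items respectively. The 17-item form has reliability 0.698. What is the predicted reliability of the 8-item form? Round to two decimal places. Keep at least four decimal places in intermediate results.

The 40-item form is not needed; work directly from the 17-item form with n = 8/17 = 0.4706.
r_{8} = n·r / (1 + (n − 1)·r) = 0.3285 / 0.6305 ≈ 0.5210

0.52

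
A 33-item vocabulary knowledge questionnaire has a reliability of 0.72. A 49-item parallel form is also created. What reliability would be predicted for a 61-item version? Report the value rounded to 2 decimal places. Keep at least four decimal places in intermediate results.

Only the ratio of lengths matters: n = 61/33 = 1.8485
r_{61} = n·r / (1 + (n − 1)·r) = 1.3309 / 1.6109 ≈ 0.8262

0.83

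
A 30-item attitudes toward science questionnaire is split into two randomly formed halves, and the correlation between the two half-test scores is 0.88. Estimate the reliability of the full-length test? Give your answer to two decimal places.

0.94

Apply the Spearman-Brown correction with n = 2:
r_full = 2r_hh / (1 + r_hh) = 2 × 0.88 / (1 + 0.88)
r_full = 1.7600 / 1.8800 ≈ 0.9362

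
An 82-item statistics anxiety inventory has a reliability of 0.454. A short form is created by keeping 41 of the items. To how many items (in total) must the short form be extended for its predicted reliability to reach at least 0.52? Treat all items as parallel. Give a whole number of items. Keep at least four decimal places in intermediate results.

First, r for the 41-item form: n = 41/82 = 0.5000, so r_41 = 0.5000·0.454/(1 + (0.5000 − 1)·0.454) = 0.2937
Length factor from the short form to reach 0.52: n' = 0.52(1 − 0.2937) / [0.2937(1 − 0.52)] ≈ 2.6052
Total items = 2.6052 × 41 = 106.81, rounded up to 107.

107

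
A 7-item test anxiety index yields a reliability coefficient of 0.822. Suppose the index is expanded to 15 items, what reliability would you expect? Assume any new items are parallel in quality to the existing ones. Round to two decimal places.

The new length is 15/7 = 2.1429 times the old.
Apply the Spearman-Brown prophecy formula, r' = nr / [1 + (n − 1)r]:
r_new = 2.1429·0.822 / [1 + (2.1429 − 1)·0.822]
     = 1.7615 / 1.9395 = 0.9082

0.91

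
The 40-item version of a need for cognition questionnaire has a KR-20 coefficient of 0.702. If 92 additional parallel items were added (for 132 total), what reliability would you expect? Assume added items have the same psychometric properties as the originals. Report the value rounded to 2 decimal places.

The new length is 132/40 = 3.3 times the old.
Spearman-Brown: r_new = n·r / (1 + (n − 1)·r)
r_new = 3.3·0.702 / [1 + (3.3 − 1)·0.702]
     = 2.3166 / 2.6146 = 0.8860

0.89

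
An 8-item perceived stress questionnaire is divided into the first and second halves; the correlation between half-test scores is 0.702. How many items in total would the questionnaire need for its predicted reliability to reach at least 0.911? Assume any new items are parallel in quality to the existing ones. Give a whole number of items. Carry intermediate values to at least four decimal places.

Corrected full-test reliability: r_full = 2 × 0.702 / (1 + 0.702) ≈ 0.8249
n = r_tgt(1 − r_full) / [r_full(1 − r_tgt)] = 0.911 × 0.1751 / (0.8249 × 0.089) ≈ 2.1728
Items = 2.1728 × 8 ≈ 17.38 → 18

18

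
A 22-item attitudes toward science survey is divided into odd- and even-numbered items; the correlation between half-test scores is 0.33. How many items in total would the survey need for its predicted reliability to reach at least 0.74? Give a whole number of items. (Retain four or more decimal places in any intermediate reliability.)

Corrected full-test reliability: r_full = 2 × 0.33 / (1 + 0.33) ≈ 0.4962
Solve Spearman-Brown for n: n = 0.74(1 − 0.4962) / [0.4962(1 − 0.74)] = 2.8897
Required items = 2.8897 × 22 = 63.57, so 64 items.

64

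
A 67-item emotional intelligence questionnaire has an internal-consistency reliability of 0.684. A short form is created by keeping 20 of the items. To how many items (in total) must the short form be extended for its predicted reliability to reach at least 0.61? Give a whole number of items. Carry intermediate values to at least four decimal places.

Short-form reliability: n = 20/67 = 0.2985; r_20 = n·r/(1+(n−1)r) ≈ 0.3925
Then solve for n' with r_old = 0.3925, r_target = 0.61: n' = 0.61(1 − 0.3925)/[0.3925(1 − 0.61)] = 2.4209
Items = 2.4209 × 20 ≈ 48.42 → 49

49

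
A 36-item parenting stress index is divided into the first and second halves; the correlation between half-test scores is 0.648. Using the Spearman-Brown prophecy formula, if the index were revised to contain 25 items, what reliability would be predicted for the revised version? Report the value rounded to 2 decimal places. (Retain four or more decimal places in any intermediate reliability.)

Full-test reliability from the split-half r: r_full = 2(0.648)/(1 + 0.648) = 0.7864
Length factor from 36 to 25 items: n = 25/36 = 0.6944
r_new = n·r_full / (1 + (n − 1)·r_full) = 0.5461 / 0.7597 ≈ 0.7188

0.72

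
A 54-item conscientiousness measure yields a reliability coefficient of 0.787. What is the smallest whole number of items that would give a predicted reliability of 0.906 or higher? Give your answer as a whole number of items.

Invert Spearman-Brown to solve for n:
n = r_target (1 − r_old) / [ r_old (1 − r_target) ]
n = 0.906(1 − 0.787) / [0.787(1 − 0.906)]
  = 0.192978 / 0.073978 = 2.6086
Items needed = n × 54 = 2.6086 × 54 ≈ 140.86 → round up to 141

141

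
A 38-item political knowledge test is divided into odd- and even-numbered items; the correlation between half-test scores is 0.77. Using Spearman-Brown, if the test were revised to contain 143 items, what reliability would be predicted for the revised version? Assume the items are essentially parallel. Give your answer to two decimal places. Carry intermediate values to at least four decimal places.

0.96

First correct the split-half correlation to full-test reliability: r_full = 2 × 0.77 / (1 + 0.77) ≈ 0.8701
Then adjust to 143 items: n = 143/38 = 3.7632
r_new = n·r_full / (1 + (n − 1)·r_full) = 3.2744 / 3.4043 ≈ 0.9618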